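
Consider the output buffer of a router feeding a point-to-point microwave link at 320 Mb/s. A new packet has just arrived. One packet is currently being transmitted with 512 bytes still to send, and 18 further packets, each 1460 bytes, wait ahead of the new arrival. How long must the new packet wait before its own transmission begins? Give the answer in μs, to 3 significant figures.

Each queued packet: L/R = 11680/320000000 = 36.5 μs.
18 queued → 657 μs.
Plus remaining 4096 bits of current packet: 12.8 μs.
Queuing delay = 670 μs.

670 μs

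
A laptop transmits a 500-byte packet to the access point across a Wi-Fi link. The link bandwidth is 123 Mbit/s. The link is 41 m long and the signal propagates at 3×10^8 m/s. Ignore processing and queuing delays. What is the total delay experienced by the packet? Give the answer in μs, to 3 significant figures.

32.7 μs

L = 500 × 8 = 4000 bits.
Transmission delay = L/R = 4000 / 123000000 = 32.5203 μs.
Propagation delay = d/s = 41 m / 300000000 m/s = 0.136667 μs.
Total = 32.7 μs.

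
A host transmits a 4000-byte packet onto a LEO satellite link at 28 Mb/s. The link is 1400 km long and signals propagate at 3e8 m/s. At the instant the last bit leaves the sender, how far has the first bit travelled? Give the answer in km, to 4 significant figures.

t_tx = L/R = 32000/28000000 = 0.00114286 s.
Distance = s × t_tx = 300000000 × 0.00114286 = 342.9 km.

342.9 km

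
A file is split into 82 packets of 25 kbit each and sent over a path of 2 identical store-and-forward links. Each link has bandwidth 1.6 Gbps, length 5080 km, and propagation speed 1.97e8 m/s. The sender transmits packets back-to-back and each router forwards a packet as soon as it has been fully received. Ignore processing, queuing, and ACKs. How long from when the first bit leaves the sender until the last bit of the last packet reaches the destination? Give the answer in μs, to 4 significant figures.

52870 μs

Per-hop transmission t_tx = L/R = 25000/1600000000 = 15.625 μs.
Per-hop propagation t_prop = 5080000/197000000 = 25786.8 μs.
Pipeline fill: first packet needs 2·t_tx to clear all hops; remaining 81 packets each add one t_tx.
Total = (2+82-1)·t_tx + 2·t_prop = 83·15.625 + 2·25786.8 = 52870 μs.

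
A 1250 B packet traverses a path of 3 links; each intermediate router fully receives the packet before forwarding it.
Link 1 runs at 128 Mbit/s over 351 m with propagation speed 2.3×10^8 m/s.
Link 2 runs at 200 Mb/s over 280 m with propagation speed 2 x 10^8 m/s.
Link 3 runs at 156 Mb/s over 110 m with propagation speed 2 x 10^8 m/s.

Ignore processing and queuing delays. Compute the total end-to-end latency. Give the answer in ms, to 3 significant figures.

L = 1250 × 8 = 10000 bits.
Transmission delays (L/R per hop): 0.078125, 0.05, 0.0641026 ms; sum = 0.192228 ms.
Propagation delays (d/s per hop): 0.00152609, 0.0014, 0.00055 ms; sum = 0.00347609 ms.
End-to-end = 0.196 ms.

0.196 ms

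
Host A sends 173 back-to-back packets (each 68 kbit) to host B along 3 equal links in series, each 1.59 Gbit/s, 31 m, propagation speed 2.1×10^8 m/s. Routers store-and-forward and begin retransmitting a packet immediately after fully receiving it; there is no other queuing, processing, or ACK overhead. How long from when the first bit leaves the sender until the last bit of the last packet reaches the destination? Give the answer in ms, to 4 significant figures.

Per-hop transmission t_tx = L/R = 68000/1590000000 = 0.0427673 ms.
Per-hop propagation t_prop = 31/210000000 = 0.000147619 ms.
Pipeline fill: first packet needs 3·t_tx to clear all hops; remaining 172 packets each add one t_tx.
Total = (3+173-1)·t_tx + 3·t_prop = 175·0.0427673 + 3·0.000147619 = 7.485 ms.

7.485 ms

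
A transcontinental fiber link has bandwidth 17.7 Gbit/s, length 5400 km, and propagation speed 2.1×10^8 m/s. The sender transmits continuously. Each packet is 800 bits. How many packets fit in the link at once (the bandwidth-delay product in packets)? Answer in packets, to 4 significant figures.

Propagation delay = 5400000 / 210000000 = 0.0257143 s.
BDP = R × t_prop = 17700000000 × 0.0257143 = 455143000 bits.
In packets of 800 bits: 568900 packets.

568900 packets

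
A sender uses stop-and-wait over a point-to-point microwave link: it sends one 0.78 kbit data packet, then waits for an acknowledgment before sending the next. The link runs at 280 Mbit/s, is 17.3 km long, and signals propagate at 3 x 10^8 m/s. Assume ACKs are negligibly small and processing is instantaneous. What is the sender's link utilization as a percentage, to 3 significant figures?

t_tx = L/R = 780/280000000 = 2.78571e-06 s.
t_prop = 17300/300000000 = 5.76667e-05 s; RTT = 0.000115333 s.
Cycle = t_tx + RTT = 0.000118119 s.
Utilization = t_tx / cycle = 2.78571e-06/0.000118119 = 2.36 %.

2.36 %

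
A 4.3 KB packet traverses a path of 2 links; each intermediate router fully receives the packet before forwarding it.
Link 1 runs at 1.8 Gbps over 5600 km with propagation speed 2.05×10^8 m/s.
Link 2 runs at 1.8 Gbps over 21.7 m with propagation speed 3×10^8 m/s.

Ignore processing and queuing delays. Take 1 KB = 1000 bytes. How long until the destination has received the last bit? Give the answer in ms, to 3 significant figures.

27.4 ms

L = 34400 bits.
Transmission delay per hop = L/R = 34400/1800000000 = 0.0191111 ms; 2 hops → 0.0382222 ms.
Propagation delays (d/s per hop): 27.3171, 7.23333e-05 ms; sum = 27.3171 ms.
End-to-end = 27.4 ms.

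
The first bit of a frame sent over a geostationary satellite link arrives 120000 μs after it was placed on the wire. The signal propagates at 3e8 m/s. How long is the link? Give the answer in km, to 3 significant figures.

d = s × t_prop = 300000000 × 0.12 = 36000 km.

36000 km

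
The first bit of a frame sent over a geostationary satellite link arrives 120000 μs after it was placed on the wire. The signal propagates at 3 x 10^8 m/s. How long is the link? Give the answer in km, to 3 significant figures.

36000 km

d = s × t_prop = 300000000 × 0.12 = 36000 km.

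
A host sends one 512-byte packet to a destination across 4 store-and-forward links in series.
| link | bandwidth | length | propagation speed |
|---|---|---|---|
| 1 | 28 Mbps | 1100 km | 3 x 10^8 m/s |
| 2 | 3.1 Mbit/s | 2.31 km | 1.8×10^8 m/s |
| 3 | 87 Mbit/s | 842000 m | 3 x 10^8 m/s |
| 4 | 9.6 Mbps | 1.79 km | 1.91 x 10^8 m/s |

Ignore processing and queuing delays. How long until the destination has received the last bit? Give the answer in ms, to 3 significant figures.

8.44 ms

L = 512 × 8 = 4096 bits.
Transmission delays (L/R per hop): 0.146286, 1.32129, 0.0470805, 0.426667 ms; sum = 1.94132 ms.
Propagation delays (d/s per hop): 3.66667, 0.0128333, 2.80667, 0.00937173 ms; sum = 6.49554 ms.
End-to-end = 8.44 ms.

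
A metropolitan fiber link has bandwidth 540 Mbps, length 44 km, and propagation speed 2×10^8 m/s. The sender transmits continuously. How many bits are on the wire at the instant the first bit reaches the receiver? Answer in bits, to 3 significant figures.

119000 bits

Propagation delay = 44000 / 200000000 = 0.00022 s.
BDP = R × t_prop = 540000000 × 0.00022 = 118800 bits.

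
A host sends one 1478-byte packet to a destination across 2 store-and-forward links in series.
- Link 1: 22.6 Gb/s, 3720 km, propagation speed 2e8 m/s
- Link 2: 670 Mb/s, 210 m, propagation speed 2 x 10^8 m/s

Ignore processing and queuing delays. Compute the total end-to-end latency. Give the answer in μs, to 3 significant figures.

18600 μs

L = 1478 × 8 = 11824 bits.
Transmission delays (L/R per hop): 0.523186, 17.6478 μs; sum = 18.1709 μs.
Propagation delays (d/s per hop): 18600, 1.05 μs; sum = 18601.1 μs.
End-to-end = 18600 μs.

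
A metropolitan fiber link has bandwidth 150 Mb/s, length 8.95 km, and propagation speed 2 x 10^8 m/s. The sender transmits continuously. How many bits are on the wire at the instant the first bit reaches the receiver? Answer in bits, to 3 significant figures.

6710 bits

Propagation delay = 8950 / 200000000 = 4.475e-05 s.
BDP = R × t_prop = 150000000 × 4.475e-05 = 6712.5 bits.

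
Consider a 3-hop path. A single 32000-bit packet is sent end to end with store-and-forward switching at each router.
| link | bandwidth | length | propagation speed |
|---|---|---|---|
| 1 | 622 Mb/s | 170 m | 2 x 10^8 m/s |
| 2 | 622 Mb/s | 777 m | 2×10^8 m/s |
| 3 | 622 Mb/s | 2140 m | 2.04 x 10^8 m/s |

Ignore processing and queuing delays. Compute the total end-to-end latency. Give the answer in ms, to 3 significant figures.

Transmission delay per hop = L/R = 32000/622000000 = 0.0514469 ms; 3 hops → 0.154341 ms.
Propagation delays (d/s per hop): 0.00085, 0.003885, 0.0104902 ms; sum = 0.0152252 ms.
End-to-end = 0.170 ms.

0.170 ms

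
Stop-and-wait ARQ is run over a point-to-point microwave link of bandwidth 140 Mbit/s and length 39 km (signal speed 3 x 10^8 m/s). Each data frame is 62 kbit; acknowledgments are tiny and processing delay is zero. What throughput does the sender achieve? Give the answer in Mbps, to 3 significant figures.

88.2 Mbps

t_tx = L/R = 62000/140000000 = 0.000442857 s.
t_prop = 39000/300000000 = 0.00013 s; RTT = 0.00026 s.
Cycle = t_tx + RTT = 0.000702857 s.
Throughput = L / cycle = 62000 / 0.000702857 = 88.2 Mbps.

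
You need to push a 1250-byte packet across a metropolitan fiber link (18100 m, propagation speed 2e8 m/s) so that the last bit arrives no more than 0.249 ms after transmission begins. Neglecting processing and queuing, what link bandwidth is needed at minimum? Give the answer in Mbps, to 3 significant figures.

L = 10000 bits.
Propagation delay = 18100 / 200000000 = 0.0905 ms.
Transmission budget = 0.249 − 0.0905 = 0.1585 ms.
R ≥ L / t_tx = 10000 bits / 0.0001585 s = 63.1 Mbps.

63.1 Mbps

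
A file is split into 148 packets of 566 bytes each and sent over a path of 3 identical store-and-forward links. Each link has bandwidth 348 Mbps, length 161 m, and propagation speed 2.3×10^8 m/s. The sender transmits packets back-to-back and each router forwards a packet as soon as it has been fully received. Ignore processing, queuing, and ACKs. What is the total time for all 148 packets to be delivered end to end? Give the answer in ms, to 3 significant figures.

Per-hop transmission t_tx = L/R = 4528/348000000 = 0.0130115 ms.
Per-hop propagation t_prop = 161/2.3e+08 = 0.0007 ms.
Pipeline fill: first packet needs 3·t_tx to clear all hops; remaining 147 packets each add one t_tx.
Total = (3+148-1)·t_tx + 3·t_prop = 150·0.0130115 + 3·0.0007 = 1.95 ms.

1.95 ms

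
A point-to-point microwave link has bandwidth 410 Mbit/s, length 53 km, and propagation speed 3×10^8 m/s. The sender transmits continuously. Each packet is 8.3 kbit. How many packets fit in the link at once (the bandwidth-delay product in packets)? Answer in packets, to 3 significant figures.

8.73 packets

Propagation delay = 53000 / 300000000 = 0.000176667 s.
BDP = R × t_prop = 410000000 × 0.000176667 = 72433.3 bits.
In packets of 8300 bits: 8.73 packets.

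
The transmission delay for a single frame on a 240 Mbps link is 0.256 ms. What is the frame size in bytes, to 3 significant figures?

7680 bytes

L = R × t_tx = 240000000 b/s × 0.000256 s = 61440 bits.
In bytes: 61440 / 8 = 7680 bytes.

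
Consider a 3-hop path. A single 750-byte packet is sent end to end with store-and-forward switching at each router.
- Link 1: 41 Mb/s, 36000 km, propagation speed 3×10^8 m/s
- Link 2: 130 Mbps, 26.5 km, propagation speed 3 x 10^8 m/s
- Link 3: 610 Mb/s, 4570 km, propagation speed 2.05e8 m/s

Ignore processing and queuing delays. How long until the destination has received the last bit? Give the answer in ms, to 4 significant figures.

142.6 ms

L = 750 × 8 = 6000 bits.
Transmission delays (L/R per hop): 0.146341, 0.0461538, 0.00983607 ms; sum = 0.202331 ms.
Propagation delays (d/s per hop): 120, 0.0883333, 22.2927 ms; sum = 142.381 ms.
End-to-end = 142.6 ms.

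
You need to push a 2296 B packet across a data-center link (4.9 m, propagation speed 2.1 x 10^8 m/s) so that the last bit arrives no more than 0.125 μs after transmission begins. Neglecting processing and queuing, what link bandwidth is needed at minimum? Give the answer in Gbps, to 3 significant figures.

181 Gbps

L = 18368 bits.
Propagation delay = 4.9 / 210000000 = 0.0233333 μs.
Transmission budget = 0.125 − 0.0233333 = 0.101667 μs.
R ≥ L / t_tx = 18368 bits / 1.01667e-07 s = 181 Gbps.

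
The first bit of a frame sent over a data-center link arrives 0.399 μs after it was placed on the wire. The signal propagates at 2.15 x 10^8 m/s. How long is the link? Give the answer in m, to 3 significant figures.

d = s × t_prop = 215000000 × 3.99e-07 = 85.8 m.

85.8 m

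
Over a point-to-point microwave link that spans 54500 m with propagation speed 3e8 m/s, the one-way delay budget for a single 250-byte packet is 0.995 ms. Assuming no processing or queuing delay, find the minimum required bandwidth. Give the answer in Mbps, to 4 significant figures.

L = 2000 bits.
Propagation delay = 54500 / 300000000 = 0.181667 ms.
Transmission budget = 0.995 − 0.181667 = 0.813333 ms.
R ≥ L / t_tx = 2000 bits / 0.000813333 s = 2.459 Mbps.

2.459 Mbps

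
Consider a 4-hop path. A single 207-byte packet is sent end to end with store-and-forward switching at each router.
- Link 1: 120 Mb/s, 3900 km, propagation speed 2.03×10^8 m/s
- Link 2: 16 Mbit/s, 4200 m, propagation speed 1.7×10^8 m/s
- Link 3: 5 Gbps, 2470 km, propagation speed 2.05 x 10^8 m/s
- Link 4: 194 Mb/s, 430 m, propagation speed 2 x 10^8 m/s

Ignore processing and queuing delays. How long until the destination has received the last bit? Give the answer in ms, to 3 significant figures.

L = 207 × 8 = 1656 bits.
Transmission delays (L/R per hop): 0.0138, 0.1035, 0.0003312, 0.00853608 ms; sum = 0.126167 ms.
Propagation delays (d/s per hop): 19.2118, 0.0247059, 12.0488, 0.00215 ms; sum = 31.2875 ms.
End-to-end = 31.4 ms.

31.4 ms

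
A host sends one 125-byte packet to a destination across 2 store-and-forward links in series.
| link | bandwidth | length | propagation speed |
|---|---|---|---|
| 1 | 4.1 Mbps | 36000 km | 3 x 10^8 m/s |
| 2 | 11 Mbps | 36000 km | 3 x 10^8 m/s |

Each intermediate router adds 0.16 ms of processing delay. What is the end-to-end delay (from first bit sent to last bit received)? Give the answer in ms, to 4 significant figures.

L = 125 × 8 = 1000 bits.
Transmission delays (L/R per hop): 0.243902, 0.0909091 ms; sum = 0.334812 ms.
Propagation delays (d/s per hop): 120, 120 ms; sum = 240 ms.
Processing at 1 router(s): 1 × 0.16 ms = 0.16 ms.
End-to-end = 240.5 ms.

240.5 ms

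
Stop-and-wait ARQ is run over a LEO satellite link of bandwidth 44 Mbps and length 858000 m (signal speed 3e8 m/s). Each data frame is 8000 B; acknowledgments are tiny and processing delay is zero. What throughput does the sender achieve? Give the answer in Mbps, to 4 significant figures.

t_tx = L/R = 64000/44000000 = 0.00145455 s.
t_prop = 858000/300000000 = 0.00286 s; RTT = 0.00572 s.
Cycle = t_tx + RTT = 0.00717455 s.
Throughput = L / cycle = 64000 / 0.00717455 = 8.920 Mbps.

8.920 Mbps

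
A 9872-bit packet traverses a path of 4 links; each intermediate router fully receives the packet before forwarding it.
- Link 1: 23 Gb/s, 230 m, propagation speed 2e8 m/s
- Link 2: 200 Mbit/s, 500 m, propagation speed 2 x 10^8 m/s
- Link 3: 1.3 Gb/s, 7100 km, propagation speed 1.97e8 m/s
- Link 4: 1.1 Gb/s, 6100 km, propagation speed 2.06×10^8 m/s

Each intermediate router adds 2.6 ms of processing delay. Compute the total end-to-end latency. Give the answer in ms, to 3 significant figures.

Transmission delays (L/R per hop): 0.000429217, 0.04936, 0.00759385, 0.00897455 ms; sum = 0.0663576 ms.
Propagation delays (d/s per hop): 0.00115, 0.0025, 36.0406, 29.6117 ms; sum = 65.6559 ms.
Processing at 3 router(s): 3 × 2.6 ms = 7.8 ms.
End-to-end = 73.5 ms.

73.5 ms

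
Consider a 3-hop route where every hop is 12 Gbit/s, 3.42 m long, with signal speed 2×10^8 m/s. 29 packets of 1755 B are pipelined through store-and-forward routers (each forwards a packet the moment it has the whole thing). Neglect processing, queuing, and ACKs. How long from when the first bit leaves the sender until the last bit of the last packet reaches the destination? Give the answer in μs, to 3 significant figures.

36.3 μs

Per-hop transmission t_tx = L/R = 14040/12000000000 = 1.17 μs.
Per-hop propagation t_prop = 3.42/200000000 = 0.0171 μs.
Pipeline fill: first packet needs 3·t_tx to clear all hops; remaining 28 packets each add one t_tx.
Total = (3+29-1)·t_tx + 3·t_prop = 31·1.17 + 3·0.0171 = 36.3 μs.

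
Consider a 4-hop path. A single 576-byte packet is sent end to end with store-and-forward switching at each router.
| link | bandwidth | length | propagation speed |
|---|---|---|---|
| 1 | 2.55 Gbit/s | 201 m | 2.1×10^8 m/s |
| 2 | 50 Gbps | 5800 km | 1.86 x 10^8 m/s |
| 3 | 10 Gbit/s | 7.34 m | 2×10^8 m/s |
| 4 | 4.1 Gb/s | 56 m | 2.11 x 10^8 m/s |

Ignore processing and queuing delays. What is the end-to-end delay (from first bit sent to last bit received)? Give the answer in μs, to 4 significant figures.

L = 576 × 8 = 4608 bits.
Transmission delays (L/R per hop): 1.80706, 0.09216, 0.4608, 1.1239 μs; sum = 3.48392 μs.
Propagation delays (d/s per hop): 0.957143, 31182.8, 0.0367, 0.265403 μs; sum = 31184.1 μs.
End-to-end = 31190 μs.

31190 μs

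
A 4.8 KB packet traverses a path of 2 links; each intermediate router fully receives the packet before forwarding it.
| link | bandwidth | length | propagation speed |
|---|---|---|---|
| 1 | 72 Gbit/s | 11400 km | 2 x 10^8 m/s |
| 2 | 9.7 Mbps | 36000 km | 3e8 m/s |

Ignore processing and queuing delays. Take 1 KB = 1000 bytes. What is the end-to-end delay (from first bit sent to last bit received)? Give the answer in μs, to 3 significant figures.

181000 μs

L = 38400 bits.
Transmission delays (L/R per hop): 0.533333, 3958.76 μs; sum = 3959.3 μs.
Propagation delays (d/s per hop): 57000, 120000 μs; sum = 177000 μs.
End-to-end = 181000 μs.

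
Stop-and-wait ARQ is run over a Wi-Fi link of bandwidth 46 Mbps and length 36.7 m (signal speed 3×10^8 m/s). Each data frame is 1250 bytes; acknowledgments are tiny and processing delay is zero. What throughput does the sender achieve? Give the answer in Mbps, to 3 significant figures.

t_tx = L/R = 10000/46000000 = 0.000217391 s.
t_prop = 36.7/300000000 = 1.22333e-07 s; RTT = 2.44667e-07 s.
Cycle = t_tx + RTT = 0.000217636 s.
Throughput = L / cycle = 10000 / 0.000217636 = 45.9 Mbps.

45.9 Mbps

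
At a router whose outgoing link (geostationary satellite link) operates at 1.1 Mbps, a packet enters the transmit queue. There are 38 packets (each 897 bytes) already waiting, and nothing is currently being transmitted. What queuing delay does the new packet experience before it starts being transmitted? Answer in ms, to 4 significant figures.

Each queued packet: L/R = 7176/1100000 = 6.52364 ms.
38 queued → 247.898 ms.
Queuing delay = 247.9 ms.

247.9 ms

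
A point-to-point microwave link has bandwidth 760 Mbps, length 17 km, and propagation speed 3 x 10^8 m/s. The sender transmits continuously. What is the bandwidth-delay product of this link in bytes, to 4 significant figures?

Propagation delay = 17000 / 300000000 = 5.66667e-05 s.
BDP = R × t_prop = 760000000 × 5.66667e-05 = 43066.7 bits.
In bytes: 43066.7/8 = 5383 bytes.

5383 bytes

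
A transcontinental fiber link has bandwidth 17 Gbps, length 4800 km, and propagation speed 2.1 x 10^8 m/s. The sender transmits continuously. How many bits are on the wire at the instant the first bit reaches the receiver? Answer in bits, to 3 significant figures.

Propagation delay = 4800000 / 210000000 = 0.0228571 s.
BDP = R × t_prop = 17000000000 × 0.0228571 = 388571000 bits.

389000000 bits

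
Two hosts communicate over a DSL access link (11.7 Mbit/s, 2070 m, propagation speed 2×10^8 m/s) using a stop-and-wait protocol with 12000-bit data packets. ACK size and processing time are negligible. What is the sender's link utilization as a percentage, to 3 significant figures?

t_tx = L/R = 12000/11700000 = 0.00102564 s.
t_prop = 2070/200000000 = 1.035e-05 s; RTT = 2.07e-05 s.
Cycle = t_tx + RTT = 0.00104634 s.
Utilization = t_tx / cycle = 0.00102564/0.00104634 = 98.0 %.

98.0 %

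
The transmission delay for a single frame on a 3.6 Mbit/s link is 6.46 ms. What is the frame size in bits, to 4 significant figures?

L = R × t_tx = 3600000 b/s × 0.00646 s = 23256 bits.

23260 bits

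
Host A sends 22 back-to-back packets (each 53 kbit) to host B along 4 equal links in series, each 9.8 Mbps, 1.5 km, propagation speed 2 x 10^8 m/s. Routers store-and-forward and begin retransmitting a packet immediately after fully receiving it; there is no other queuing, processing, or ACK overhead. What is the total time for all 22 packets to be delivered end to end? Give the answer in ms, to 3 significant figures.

Per-hop transmission t_tx = L/R = 53000/9800000 = 5.40816 ms.
Per-hop propagation t_prop = 1500/200000000 = 0.0075 ms.
Pipeline fill: first packet needs 4·t_tx to clear all hops; remaining 21 packets each add one t_tx.
Total = (4+22-1)·t_tx + 4·t_prop = 25·5.40816 + 4·0.0075 = 135 ms.

135 ms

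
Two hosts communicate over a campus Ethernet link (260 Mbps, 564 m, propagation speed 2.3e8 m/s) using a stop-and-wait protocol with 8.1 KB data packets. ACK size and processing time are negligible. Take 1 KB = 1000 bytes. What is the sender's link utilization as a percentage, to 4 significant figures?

t_tx = L/R = 64800/260000000 = 0.000249231 s.
t_prop = 564/2.3e+08 = 2.45217e-06 s; RTT = 4.90435e-06 s.
Cycle = t_tx + RTT = 0.000254135 s.
Utilization = t_tx / cycle = 0.000249231/0.000254135 = 98.07 %.

98.07 %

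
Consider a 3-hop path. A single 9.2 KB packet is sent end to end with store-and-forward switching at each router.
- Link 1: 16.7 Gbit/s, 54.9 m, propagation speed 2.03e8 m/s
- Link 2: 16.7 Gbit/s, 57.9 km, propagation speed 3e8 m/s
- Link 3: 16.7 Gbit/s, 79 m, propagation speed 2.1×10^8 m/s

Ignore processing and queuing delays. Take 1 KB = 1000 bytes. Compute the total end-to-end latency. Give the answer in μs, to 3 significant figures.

L = 73600 bits.
Transmission delay per hop = L/R = 73600/16700000000 = 4.40719 μs; 3 hops → 13.2216 μs.
Propagation delays (d/s per hop): 0.270443, 193, 0.37619 μs; sum = 193.647 μs.
End-to-end = 207 μs.

207 μs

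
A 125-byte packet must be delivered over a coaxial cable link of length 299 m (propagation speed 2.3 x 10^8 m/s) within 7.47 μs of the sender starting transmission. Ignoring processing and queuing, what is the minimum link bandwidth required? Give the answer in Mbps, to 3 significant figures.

L = 1000 bits.
Propagation delay = 299 / 2.3e+08 = 1.3 μs.
Transmission budget = 7.47 − 1.3 = 6.17 μs.
R ≥ L / t_tx = 1000 bits / 6.17e-06 s = 162 Mbps.

162 Mbps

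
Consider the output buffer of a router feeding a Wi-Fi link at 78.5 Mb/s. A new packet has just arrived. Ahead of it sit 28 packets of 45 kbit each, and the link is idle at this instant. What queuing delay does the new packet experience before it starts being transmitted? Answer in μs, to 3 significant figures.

16100 μs

Each queued packet: L/R = 45000/78500000 = 573.248 μs.
28 queued → 16051 μs.
Queuing delay = 16100 μs.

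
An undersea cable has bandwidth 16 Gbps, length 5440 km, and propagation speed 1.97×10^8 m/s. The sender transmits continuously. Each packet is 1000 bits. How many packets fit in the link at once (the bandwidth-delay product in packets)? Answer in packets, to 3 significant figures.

Propagation delay = 5440000 / 197000000 = 0.0276142 s.
BDP = R × t_prop = 16000000000 × 0.0276142 = 441827000 bits.
In packets of 1000 bits: 442000 packets.

442000 packets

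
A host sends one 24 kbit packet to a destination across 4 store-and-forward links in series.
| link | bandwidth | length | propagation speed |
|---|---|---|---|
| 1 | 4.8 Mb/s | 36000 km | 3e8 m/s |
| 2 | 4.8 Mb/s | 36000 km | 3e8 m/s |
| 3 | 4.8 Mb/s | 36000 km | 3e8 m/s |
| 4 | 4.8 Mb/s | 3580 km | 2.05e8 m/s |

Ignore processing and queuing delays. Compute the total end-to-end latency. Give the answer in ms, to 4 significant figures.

397.5 ms

L = 24000 bits.
Transmission delay per hop = L/R = 24000/4800000 = 5 ms; 4 hops → 20 ms.
Propagation delays (d/s per hop): 120, 120, 120, 17.4634 ms; sum = 377.463 ms.
End-to-end = 397.5 ms.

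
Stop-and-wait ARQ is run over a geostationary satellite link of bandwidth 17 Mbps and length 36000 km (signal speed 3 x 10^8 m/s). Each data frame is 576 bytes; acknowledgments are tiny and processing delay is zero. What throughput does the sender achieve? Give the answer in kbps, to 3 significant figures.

t_tx = L/R = 4608/17000000 = 0.000271059 s.
t_prop = 36000000/300000000 = 0.12 s; RTT = 0.24 s.
Cycle = t_tx + RTT = 0.240271 s.
Throughput = L / cycle = 4608 / 0.240271 = 19.2 kbps.

19.2 kbps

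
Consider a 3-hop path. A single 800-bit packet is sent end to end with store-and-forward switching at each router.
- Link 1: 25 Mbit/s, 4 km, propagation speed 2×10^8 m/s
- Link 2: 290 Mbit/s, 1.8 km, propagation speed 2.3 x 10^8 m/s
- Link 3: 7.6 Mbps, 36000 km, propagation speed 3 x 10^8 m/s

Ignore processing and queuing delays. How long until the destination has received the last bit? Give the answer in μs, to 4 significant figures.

Transmission delays (L/R per hop): 32, 2.75862, 105.263 μs; sum = 140.022 μs.
Propagation delays (d/s per hop): 20, 7.82609, 120000 μs; sum = 120028 μs.
End-to-end = 120200 μs.

120200 μs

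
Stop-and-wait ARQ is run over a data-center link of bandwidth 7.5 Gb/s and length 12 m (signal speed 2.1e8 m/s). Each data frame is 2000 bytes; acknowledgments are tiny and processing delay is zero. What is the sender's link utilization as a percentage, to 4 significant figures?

t_tx = L/R = 16000/7500000000 = 2.13333e-06 s.
t_prop = 12/210000000 = 5.71429e-08 s; RTT = 1.14286e-07 s.
Cycle = t_tx + RTT = 2.24762e-06 s.
Utilization = t_tx / cycle = 2.13333e-06/2.24762e-06 = 94.92 %.

94.92 %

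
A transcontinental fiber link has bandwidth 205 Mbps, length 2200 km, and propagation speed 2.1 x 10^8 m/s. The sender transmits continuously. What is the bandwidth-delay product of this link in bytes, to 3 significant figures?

268000 bytes

Propagation delay = 2200000 / 210000000 = 0.0104762 s.
BDP = R × t_prop = 205000000 × 0.0104762 = 2147620 bits.
In bytes: 2147620/8 = 268000 bytes.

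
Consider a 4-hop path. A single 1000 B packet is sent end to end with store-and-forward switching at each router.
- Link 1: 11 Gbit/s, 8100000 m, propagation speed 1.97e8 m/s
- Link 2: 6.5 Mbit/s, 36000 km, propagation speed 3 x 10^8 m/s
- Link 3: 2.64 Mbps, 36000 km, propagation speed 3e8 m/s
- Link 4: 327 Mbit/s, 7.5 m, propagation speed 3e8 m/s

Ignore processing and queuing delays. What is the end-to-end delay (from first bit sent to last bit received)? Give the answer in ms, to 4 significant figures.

L = 1000 × 8 = 8000 bits.
Transmission delays (L/R per hop): 0.000727273, 1.23077, 3.0303, 0.0244648 ms; sum = 4.28626 ms.
Propagation delays (d/s per hop): 41.1168, 120, 120, 2.5e-05 ms; sum = 281.117 ms.
End-to-end = 285.4 ms.

285.4 ms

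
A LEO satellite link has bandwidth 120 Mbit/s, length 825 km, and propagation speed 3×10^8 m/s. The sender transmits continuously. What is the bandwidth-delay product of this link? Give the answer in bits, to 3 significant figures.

Propagation delay = 825000 / 300000000 = 0.00275 s.
BDP = R × t_prop = 120000000 × 0.00275 = 330000 bits.

330000 bits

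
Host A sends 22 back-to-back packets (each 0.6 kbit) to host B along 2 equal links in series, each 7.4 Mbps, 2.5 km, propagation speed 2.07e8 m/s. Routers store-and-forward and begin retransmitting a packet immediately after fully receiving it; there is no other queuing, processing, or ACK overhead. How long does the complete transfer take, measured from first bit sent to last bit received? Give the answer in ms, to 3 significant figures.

Per-hop transmission t_tx = L/R = 600/7400000 = 0.0810811 ms.
Per-hop propagation t_prop = 2500/2.07e+08 = 0.0120773 ms.
Pipeline fill: first packet needs 2·t_tx to clear all hops; remaining 21 packets each add one t_tx.
Total = (2+22-1)·t_tx + 2·t_prop = 23·0.0810811 + 2·0.0120773 = 1.89 ms.

1.89 ms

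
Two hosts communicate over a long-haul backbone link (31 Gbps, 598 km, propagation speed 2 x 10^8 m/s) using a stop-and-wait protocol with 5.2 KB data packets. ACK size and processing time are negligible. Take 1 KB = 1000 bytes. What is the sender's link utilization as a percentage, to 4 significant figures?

t_tx = L/R = 41600/31000000000 = 1.34194e-06 s.
t_prop = 598000/200000000 = 0.00299 s; RTT = 0.00598 s.
Cycle = t_tx + RTT = 0.00598134 s.
Utilization = t_tx / cycle = 1.34194e-06/0.00598134 = 0.02244 %.

0.02244 %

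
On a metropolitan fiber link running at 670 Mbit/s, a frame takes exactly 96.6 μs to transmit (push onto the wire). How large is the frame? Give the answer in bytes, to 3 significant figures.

8090 bytes

L = R × t_tx = 670000000 b/s × 9.66e-05 s = 64722 bits.
In bytes: 64722 / 8 = 8090 bytes.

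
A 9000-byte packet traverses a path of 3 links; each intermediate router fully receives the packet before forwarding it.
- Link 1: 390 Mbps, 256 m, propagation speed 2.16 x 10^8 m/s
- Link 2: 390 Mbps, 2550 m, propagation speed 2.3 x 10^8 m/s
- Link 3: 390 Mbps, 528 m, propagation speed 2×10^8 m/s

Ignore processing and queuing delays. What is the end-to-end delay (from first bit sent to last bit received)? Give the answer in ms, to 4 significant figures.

L = 9000 × 8 = 72000 bits.
Transmission delay per hop = L/R = 72000/390000000 = 0.184615 ms; 3 hops → 0.553846 ms.
Propagation delays (d/s per hop): 0.00118519, 0.011087, 0.00264 ms; sum = 0.0149121 ms.
End-to-end = 0.5688 ms.

0.5688 ms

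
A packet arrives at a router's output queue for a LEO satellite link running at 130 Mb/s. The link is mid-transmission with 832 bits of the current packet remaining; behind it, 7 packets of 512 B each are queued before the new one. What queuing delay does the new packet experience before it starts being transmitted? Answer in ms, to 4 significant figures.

0.2270 ms

Each queued packet: L/R = 4096/130000000 = 0.0315077 ms.
7 queued → 0.220554 ms.
Plus remaining 832 bits of current packet: 0.0064 ms.
Queuing delay = 0.2270 ms.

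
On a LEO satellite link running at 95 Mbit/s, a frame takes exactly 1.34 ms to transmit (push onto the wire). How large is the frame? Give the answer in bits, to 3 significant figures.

127000 bits

L = R × t_tx = 95000000 b/s × 0.00134 s = 127300 bits.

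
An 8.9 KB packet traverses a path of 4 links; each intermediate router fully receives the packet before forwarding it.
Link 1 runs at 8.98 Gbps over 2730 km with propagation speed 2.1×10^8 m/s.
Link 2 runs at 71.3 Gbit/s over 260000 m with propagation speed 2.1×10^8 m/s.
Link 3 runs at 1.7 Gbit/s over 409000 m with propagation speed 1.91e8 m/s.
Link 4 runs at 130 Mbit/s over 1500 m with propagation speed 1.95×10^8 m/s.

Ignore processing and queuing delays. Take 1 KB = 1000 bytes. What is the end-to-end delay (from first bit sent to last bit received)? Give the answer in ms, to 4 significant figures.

16.99 ms

L = 71200 bits.
Transmission delays (L/R per hop): 0.00792873, 0.000998597, 0.0418824, 0.547692 ms; sum = 0.598502 ms.
Propagation delays (d/s per hop): 13, 1.2381, 2.14136, 0.00769231 ms; sum = 16.3871 ms.
End-to-end = 16.99 ms.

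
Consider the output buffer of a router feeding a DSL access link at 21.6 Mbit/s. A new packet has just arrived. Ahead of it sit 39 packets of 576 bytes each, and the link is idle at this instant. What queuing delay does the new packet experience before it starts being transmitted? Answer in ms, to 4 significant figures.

8.320 ms

Each queued packet: L/R = 4608/21600000 = 0.213333 ms.
39 queued → 8.32 ms.
Queuing delay = 8.320 ms.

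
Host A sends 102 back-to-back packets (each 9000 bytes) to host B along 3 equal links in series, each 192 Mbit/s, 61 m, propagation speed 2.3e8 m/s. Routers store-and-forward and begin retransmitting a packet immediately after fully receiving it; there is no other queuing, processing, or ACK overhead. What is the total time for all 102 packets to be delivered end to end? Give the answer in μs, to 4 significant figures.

39000 μs

Per-hop transmission t_tx = L/R = 72000/192000000 = 375 μs.
Per-hop propagation t_prop = 61/2.3e+08 = 0.265217 μs.
Pipeline fill: first packet needs 3·t_tx to clear all hops; remaining 101 packets each add one t_tx.
Total = (3+102-1)·t_tx + 3·t_prop = 104·375 + 3·0.265217 = 39000 μs.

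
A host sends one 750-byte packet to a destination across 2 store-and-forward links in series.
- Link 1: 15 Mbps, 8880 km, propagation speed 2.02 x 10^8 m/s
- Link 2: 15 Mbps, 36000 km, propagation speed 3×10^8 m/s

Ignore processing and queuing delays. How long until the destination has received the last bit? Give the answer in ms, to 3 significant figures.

L = 750 × 8 = 6000 bits.
Transmission delay per hop = L/R = 6000/15000000 = 0.4 ms; 2 hops → 0.8 ms.
Propagation delays (d/s per hop): 43.9604, 120 ms; sum = 163.96 ms.
End-to-end = 165 ms.

165 ms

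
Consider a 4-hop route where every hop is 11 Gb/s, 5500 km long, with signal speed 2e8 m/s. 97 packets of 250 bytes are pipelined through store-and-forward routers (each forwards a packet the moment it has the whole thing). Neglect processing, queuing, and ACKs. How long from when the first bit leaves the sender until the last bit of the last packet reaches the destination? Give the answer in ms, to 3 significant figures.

110 ms

Per-hop transmission t_tx = L/R = 2000/11000000000 = 0.000181818 ms.
Per-hop propagation t_prop = 5500000/200000000 = 27.5 ms.
Pipeline fill: first packet needs 4·t_tx to clear all hops; remaining 96 packets each add one t_tx.
Total = (4+97-1)·t_tx + 4·t_prop = 100·0.000181818 + 4·27.5 = 110 ms.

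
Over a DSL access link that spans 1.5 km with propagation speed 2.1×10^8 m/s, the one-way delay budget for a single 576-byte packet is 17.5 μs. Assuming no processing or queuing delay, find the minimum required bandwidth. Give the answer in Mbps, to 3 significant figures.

445 Mbps

L = 4608 bits.
Propagation delay = 1500 / 210000000 = 7.14286 μs.
Transmission budget = 17.5 − 7.14286 = 10.3571 μs.
R ≥ L / t_tx = 4608 bits / 1.03571e-05 s = 445 Mbps.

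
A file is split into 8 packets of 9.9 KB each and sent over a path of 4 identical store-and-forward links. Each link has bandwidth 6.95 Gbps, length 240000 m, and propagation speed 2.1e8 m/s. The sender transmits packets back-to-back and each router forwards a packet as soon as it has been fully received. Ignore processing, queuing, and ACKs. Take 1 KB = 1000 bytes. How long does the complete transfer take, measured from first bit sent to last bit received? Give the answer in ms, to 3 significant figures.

Per-hop transmission t_tx = L/R = 79200/6950000000 = 0.0113957 ms.
Per-hop propagation t_prop = 240000/210000000 = 1.14286 ms.
Pipeline fill: first packet needs 4·t_tx to clear all hops; remaining 7 packets each add one t_tx.
Total = (4+8-1)·t_tx + 4·t_prop = 11·0.0113957 + 4·1.14286 = 4.70 ms.

4.70 ms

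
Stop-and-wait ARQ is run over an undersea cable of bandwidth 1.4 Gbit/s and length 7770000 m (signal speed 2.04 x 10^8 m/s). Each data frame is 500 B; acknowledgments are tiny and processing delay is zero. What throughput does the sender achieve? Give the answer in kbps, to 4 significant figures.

52.51 kbps

t_tx = L/R = 4000/1400000000 = 2.85714e-06 s.
t_prop = 7770000/204000000 = 0.0380882 s; RTT = 0.0761765 s.
Cycle = t_tx + RTT = 0.0761793 s.
Throughput = L / cycle = 4000 / 0.0761793 = 52.51 kbps.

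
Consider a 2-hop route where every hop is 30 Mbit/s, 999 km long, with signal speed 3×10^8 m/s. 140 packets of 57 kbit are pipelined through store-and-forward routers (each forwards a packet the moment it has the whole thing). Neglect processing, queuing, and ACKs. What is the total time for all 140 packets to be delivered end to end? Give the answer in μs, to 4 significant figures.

274600 μs

Per-hop transmission t_tx = L/R = 57000/30000000 = 1900 μs.
Per-hop propagation t_prop = 999000/300000000 = 3330 μs.
Pipeline fill: first packet needs 2·t_tx to clear all hops; remaining 139 packets each add one t_tx.
Total = (2+140-1)·t_tx + 2·t_prop = 141·1900 + 2·3330 = 274600 μs.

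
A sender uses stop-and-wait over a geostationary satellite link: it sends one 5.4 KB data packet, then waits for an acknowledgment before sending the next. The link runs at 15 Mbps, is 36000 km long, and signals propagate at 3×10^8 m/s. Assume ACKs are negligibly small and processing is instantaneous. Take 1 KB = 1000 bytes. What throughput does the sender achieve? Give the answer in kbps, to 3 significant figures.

178 kbps

t_tx = L/R = 43200/15000000 = 0.00288 s.
t_prop = 36000000/300000000 = 0.12 s; RTT = 0.24 s.
Cycle = t_tx + RTT = 0.24288 s.
Throughput = L / cycle = 43200 / 0.24288 = 178 kbps.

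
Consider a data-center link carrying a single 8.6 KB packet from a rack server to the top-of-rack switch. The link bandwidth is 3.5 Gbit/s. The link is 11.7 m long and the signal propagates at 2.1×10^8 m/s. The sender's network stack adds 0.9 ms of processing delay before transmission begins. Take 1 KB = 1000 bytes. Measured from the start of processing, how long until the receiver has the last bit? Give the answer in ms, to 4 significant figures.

0.9197 ms

L = 68800 bits.
Transmission delay = L/R = 68800 / 3500000000 = 0.0196571 ms.
Propagation delay = d/s = 11.7 m / 210000000 m/s = 5.57143e-05 ms.
Plus processing delay 0.9 ms = 0.9 ms.
Total = 0.9197 ms.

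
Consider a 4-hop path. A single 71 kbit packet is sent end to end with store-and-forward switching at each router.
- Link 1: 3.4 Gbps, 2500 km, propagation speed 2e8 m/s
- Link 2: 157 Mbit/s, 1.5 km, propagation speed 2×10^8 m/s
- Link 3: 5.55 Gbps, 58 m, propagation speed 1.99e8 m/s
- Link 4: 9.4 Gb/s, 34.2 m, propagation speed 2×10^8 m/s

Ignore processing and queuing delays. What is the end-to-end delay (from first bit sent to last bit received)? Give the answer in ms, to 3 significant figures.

L = 71000 bits.
Transmission delays (L/R per hop): 0.0208824, 0.452229, 0.0127928, 0.00755319 ms; sum = 0.493458 ms.
Propagation delays (d/s per hop): 12.5, 0.0075, 0.000291457, 0.000171 ms; sum = 12.508 ms.
End-to-end = 13.0 ms.

13.0 ms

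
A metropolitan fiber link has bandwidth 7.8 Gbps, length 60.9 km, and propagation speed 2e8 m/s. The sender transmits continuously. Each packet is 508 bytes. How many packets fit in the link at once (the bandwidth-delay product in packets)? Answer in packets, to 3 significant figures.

584 packets

Propagation delay = 60900 / 200000000 = 0.0003045 s.
BDP = R × t_prop = 7800000000 × 0.0003045 = 2375100 bits.
In packets of 4064 bits: 584 packets.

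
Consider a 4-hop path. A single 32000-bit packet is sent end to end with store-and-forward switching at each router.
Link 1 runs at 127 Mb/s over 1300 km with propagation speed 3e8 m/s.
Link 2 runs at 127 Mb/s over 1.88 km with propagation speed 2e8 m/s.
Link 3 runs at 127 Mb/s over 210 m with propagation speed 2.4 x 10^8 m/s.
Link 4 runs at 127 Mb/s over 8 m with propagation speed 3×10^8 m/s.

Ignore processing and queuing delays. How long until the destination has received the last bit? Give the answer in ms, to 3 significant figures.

Transmission delay per hop = L/R = 32000/127000000 = 0.251969 ms; 4 hops → 1.00787 ms.
Propagation delays (d/s per hop): 4.33333, 0.0094, 0.000875, 2.66667e-05 ms; sum = 4.34364 ms.
End-to-end = 5.35 ms.

5.35 ms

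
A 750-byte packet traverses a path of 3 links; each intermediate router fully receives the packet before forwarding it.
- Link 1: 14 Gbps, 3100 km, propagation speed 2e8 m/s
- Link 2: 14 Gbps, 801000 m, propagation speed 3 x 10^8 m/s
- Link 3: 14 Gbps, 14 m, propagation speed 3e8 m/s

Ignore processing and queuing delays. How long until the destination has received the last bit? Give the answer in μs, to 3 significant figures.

L = 750 × 8 = 6000 bits.
Transmission delay per hop = L/R = 6000/14000000000 = 0.428571 μs; 3 hops → 1.28571 μs.
Propagation delays (d/s per hop): 15500, 2670, 0.0466667 μs; sum = 18170 μs.
End-to-end = 18200 μs.

18200 μs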